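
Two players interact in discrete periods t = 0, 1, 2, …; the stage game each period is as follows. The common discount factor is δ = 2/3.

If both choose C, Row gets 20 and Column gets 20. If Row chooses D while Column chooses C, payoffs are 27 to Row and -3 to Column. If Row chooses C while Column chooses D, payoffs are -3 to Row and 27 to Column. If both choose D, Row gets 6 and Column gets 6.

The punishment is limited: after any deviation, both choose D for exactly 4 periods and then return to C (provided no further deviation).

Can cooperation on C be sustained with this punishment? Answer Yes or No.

IC: δ+…+δ^4 ≥ (27−20)/(20−6) = 1/2.
At δ = 2/3: partial sum = 1.6049 ≥ 0.5000. Cooperation sustainable.

Yes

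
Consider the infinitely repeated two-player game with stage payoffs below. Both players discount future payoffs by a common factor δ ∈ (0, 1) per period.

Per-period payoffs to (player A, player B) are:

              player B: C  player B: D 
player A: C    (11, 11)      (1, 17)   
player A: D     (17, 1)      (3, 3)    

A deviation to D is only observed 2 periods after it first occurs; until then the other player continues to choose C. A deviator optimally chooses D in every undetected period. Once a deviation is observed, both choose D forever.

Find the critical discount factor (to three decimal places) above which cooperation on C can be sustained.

A deviator earns 17 for 2 periods, then 3 forever; cooperating earns 11 forever. Multiplying the IC by (1−δ):
11 ≥ 17(1−δ^2) + 3δ^2, so 14·δ^2 ≥ 6 and δ^2 ≥ 3/7.
δ ≥ (3/7)^(1/2) ≈ 0.655.

0.655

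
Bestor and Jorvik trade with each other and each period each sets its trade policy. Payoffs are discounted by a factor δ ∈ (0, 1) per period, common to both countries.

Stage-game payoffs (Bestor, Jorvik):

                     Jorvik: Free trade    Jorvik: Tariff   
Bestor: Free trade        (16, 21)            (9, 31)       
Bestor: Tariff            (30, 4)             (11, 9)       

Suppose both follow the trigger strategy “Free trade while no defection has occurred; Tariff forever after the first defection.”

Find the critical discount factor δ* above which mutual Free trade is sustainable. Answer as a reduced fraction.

Bestor: cooperation gives 16 each period; deviation gives 30 once then 11 forever.
  16/(1−δ) ≥ 30 + 11δ/(1−δ) ⇒ δ ≥ 14/19.
Jorvik: cooperation gives 21 each period; deviation gives 31 once then 9 forever.
  δ ≥ 10/22 = 5/11.
Both must hold, so the binding constraint is Bestor's: δ ≥ 14/19.

14/19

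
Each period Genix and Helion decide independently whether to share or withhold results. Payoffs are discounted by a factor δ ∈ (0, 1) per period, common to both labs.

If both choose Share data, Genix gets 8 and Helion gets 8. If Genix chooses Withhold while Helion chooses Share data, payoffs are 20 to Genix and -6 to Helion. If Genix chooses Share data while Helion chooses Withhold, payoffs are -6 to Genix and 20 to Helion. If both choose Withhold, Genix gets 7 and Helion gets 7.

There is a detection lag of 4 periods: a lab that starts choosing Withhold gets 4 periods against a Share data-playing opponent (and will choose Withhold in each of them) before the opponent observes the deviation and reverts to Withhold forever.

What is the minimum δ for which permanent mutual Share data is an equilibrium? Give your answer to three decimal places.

A deviator earns 20 for 4 periods, then 7 forever; cooperating earns 8 forever. Multiplying the IC by (1−δ):
8 ≥ 20(1−δ^4) + 7δ^4, so 13·δ^4 ≥ 12 and δ^4 ≥ 12/13.
δ ≥ (12/13)^(1/4) ≈ 0.980.

0.980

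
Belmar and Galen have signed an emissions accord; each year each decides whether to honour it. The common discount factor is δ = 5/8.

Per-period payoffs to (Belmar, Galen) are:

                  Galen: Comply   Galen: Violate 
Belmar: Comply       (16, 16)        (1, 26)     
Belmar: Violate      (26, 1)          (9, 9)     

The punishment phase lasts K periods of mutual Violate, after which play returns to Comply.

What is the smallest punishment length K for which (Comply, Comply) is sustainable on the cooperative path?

5

No profitable deviation requires (16−9)(δ+…+δ^K) ≥ 26−16, i.e. δ+…+δ^K ≥ 10/7 ≈ 1.4286.
With δ = 5/8, the partial sums are K=1: 0.6250, K=2: 1.0156, K=3: 1.2598, K=4: 1.4124, K=5: 1.5077.
K = 5 is the first length at which the sum reaches 1.4286.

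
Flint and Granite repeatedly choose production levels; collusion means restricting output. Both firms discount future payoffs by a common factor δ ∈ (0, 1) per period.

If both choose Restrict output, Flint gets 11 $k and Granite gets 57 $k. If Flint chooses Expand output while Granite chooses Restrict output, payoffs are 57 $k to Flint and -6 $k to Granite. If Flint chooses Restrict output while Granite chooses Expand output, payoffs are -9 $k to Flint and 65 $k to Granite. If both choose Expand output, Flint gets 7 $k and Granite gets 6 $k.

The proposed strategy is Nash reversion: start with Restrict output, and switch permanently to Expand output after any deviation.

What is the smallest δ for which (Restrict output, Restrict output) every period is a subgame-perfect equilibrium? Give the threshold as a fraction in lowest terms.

Flint: cooperation gives 11 each period; deviation gives 57 once then 7 forever.
  11/(1−δ) ≥ 57 + 7δ/(1−δ) ⇒ δ ≥ 46/50 = 23/25.
Granite: cooperation gives 57 each period; deviation gives 65 once then 6 forever.
  δ ≥ 8/59.
Both must hold, so the binding constraint is Flint's: δ ≥ 23/25.

23/25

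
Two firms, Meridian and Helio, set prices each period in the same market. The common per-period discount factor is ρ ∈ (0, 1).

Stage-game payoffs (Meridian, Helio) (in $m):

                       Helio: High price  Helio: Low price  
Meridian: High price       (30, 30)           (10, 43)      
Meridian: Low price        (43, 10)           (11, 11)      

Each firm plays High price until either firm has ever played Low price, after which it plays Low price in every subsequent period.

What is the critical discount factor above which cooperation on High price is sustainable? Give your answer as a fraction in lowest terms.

13/32

30/(1−ρ) ≥ 43 + 11ρ/(1−ρ)
30 ≥ 43 − 32ρ
ρ ≥ 13/32.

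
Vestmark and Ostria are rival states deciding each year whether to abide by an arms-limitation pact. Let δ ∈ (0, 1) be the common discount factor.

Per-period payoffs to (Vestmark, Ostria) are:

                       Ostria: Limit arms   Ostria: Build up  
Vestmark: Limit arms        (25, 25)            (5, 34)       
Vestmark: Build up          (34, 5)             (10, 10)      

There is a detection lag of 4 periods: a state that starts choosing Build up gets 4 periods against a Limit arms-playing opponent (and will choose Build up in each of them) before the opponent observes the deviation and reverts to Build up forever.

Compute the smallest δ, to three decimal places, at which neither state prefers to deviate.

A deviator earns 34 for 4 periods, then 10 forever; cooperating earns 25 forever. Multiplying the IC by (1−δ):
25 ≥ 34(1−δ^4) + 10δ^4, so 24·δ^4 ≥ 9 and δ^4 ≥ 3/8.
δ ≥ (3/8)^(1/4) ≈ 0.783.

0.783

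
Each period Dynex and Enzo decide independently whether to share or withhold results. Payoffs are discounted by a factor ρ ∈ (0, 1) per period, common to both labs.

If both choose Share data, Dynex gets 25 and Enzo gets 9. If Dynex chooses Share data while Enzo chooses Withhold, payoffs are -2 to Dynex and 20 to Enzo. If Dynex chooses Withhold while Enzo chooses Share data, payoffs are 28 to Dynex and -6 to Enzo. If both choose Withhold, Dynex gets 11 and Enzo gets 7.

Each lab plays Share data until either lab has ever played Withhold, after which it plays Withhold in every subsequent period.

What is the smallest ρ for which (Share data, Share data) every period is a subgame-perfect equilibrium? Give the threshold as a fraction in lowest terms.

11/13

For Dynex: deviation gain 28−25 = 3, per-period punishment loss 25−11 = 14. IC gives ρ ≥ 3/17.
For Enzo: gain 11, loss 2 per period, so ρ ≥ 11/13.
The tighter constraint is Enzo's, so cooperation needs ρ ≥ 11/13.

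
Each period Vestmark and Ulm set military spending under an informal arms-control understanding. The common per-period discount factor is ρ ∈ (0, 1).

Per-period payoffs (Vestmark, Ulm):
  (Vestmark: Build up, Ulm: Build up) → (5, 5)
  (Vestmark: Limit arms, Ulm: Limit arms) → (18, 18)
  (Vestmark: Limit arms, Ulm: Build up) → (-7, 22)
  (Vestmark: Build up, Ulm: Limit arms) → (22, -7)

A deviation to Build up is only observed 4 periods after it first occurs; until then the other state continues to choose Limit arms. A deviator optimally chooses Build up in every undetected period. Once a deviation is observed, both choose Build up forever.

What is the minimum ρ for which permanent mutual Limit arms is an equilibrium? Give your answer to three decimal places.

Deviating for the 4 undetected periods gains 22−18 = 4 per period over cooperation, then loses 18−5 = 13 per period forever once punishment starts.
Gain: 4(1 + ρ + … + ρ^3); loss: 13·ρ^4/(1−ρ).
No profitable deviation ⇔ 4(1−ρ^4) ≤ 13·ρ^4, i.e. ρ^4 ≥ 4/(4+13) = 4/17.
Hence ρ ≥ (4/17)^(1/4) ≈ 0.696.

0.696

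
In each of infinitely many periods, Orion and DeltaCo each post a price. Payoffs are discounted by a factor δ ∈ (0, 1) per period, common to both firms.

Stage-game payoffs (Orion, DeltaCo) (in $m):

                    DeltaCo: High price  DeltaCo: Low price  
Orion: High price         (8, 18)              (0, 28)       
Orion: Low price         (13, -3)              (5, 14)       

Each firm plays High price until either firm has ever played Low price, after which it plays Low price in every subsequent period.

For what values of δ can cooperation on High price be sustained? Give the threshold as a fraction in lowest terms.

5/7

Orion's threshold: (13−8)/(13−5) = 5/8.
DeltaCo's threshold: (28−18)/(28−14) = 5/7.
5/8 < 5/7, so DeltaCo binds and δ* = 5/7.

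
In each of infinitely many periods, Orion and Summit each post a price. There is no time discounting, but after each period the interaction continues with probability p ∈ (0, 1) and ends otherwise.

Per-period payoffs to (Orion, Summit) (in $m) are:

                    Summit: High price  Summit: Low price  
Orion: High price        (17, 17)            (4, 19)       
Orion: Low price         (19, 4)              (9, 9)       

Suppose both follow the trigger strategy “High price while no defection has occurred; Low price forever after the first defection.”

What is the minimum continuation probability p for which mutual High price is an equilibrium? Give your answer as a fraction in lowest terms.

1/5

Expected cooperation value is 17 + p·17 + p²·17 + … = 17/(1−p); deviation gives 19 + p·9/(1−p).
17 ≥ 19(1−p) + 9p ⇒ 10p ≥ 2 ⇒ p ≥ 2/10 = 1/5.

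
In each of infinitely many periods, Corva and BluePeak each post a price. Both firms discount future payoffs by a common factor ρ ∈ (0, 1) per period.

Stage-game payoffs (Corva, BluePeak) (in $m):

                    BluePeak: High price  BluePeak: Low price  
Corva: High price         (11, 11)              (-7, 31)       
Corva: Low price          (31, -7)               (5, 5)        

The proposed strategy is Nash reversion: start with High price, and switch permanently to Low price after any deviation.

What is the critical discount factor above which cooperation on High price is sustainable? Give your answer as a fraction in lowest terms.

10/13

Cooperation forever yields 11 each period: 11/(1−ρ).
Deviating yields 31 once, then 5 forever: 31 + 5ρ/(1−ρ).
No profitable deviation requires 11/(1−ρ) ≥ 31 + 5ρ/(1−ρ).
Multiplying by (1−ρ): 11 ≥ 31(1−ρ) + 5ρ = 31 − 26ρ.
So 26ρ ≥ 20, i.e. ρ ≥ 20/26 = 10/13.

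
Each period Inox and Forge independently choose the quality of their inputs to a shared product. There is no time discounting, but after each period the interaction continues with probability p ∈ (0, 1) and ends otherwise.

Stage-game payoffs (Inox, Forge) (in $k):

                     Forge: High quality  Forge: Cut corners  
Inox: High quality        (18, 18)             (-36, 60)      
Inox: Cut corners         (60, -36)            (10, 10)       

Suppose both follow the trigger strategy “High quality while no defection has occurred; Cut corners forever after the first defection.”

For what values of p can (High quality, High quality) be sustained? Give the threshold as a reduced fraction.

21/25

With no time discounting, the continuation probability p plays the role of the discount factor.
Grim-trigger IC: 18/(1−p) ≥ 60 + 10p/(1−p) ⇒ p ≥ (60−18)/(60−10) = 21/25.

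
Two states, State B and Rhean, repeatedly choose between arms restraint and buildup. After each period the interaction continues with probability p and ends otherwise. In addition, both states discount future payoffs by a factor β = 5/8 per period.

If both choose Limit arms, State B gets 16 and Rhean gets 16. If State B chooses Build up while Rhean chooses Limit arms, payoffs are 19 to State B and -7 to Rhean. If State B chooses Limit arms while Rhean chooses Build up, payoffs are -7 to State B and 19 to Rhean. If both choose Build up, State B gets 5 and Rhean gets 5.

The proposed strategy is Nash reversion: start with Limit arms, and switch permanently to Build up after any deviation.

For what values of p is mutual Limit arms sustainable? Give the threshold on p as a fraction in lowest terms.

With continuation probability p and discount β, the effective per-period discount factor is βp.
Grim-trigger IC: βp ≥ (19−16)/(19−5) = 3/14.
So p ≥ (3/14)/(5/8) = 12/35.

12/35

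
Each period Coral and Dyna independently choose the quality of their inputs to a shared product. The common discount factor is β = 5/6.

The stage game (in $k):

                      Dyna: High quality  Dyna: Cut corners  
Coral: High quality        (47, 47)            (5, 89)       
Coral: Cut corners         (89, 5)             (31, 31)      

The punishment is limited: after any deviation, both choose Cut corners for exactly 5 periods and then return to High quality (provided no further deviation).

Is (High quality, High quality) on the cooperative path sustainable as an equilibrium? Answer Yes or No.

Yes

A one-shot deviation gives 89 now, then 31 for 5 periods, then back to 47.
Gain from deviating: (89−47) today; loss: (47−31) in each of the next 5 periods.
No-deviation condition: (47−31)(β+…+β^5) ≥ 89−47, i.e. β+…+β^5 ≥ 21/8.
At β = 5/6: β+…+β^5 = 2.9906 ≥ 2.6250.
So cooperation is sustainable.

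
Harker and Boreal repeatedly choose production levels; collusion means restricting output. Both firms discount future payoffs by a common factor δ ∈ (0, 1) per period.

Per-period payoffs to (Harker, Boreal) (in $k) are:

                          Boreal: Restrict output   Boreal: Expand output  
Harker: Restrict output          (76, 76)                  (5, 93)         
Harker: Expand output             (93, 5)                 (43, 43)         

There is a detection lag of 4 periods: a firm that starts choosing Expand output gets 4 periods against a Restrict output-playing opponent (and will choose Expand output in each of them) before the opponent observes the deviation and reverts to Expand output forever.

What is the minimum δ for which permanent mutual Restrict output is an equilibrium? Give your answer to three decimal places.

Deviating for the 4 undetected periods gains 93−76 = 17 per period over cooperation, then loses 76−43 = 33 per period forever once punishment starts.
Gain: 17(1 + δ + … + δ^3); loss: 33·δ^4/(1−δ).
No profitable deviation ⇔ 17(1−δ^4) ≤ 33·δ^4, i.e. δ^4 ≥ 17/(17+33) = 17/50.
Hence δ ≥ (17/50)^(1/4) ≈ 0.764.

0.764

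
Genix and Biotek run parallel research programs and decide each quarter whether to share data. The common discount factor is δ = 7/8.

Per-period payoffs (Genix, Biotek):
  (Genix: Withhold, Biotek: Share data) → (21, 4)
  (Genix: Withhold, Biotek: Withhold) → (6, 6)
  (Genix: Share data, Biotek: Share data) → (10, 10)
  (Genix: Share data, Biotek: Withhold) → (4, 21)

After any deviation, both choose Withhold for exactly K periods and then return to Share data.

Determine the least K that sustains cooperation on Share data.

No profitable deviation requires (10−6)(δ+…+δ^K) ≥ 21−10, i.e. δ+…+δ^K ≥ 11/4 ≈ 2.7500.
With δ = 7/8, the partial sums are K=1: 0.8750, K=2: 1.6406, K=3: 2.3105, K=4: 2.8967.
K = 4 is the first length at which the sum reaches 2.7500.

4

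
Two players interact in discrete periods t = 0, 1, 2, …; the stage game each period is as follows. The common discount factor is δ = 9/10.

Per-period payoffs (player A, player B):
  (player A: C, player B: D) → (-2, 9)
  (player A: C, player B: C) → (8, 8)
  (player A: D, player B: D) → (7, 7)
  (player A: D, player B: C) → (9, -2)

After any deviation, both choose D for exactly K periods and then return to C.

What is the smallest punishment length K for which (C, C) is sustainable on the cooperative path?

IC: δ(1−δ^K)/(1−δ) ≥ (9−8)/(8−7) = 1.
With δ = 9/10: need 1 − δ^K ≥ 1·(1−9/10)/(9/10), i.e. δ^K ≤ 0.8889.
Since (9/10)^1 = 0.9000 and (9/10)^2 = 0.8100, the smallest such K is 2.

2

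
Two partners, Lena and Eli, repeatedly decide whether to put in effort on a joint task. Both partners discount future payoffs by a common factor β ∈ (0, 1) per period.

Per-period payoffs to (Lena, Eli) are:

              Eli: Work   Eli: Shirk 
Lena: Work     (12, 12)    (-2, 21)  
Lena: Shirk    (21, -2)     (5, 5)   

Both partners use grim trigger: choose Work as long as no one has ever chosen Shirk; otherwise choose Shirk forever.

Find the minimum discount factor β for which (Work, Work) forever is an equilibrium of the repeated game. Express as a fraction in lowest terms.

One-period gain from deviating is 21 − 12 = 9. The loss is 12 − 5 = 7 in every subsequent period, with present value 7·β/(1−β).
Deviation is unprofitable when 7·β/(1−β) ≥ 9, i.e. β/(1−β) ≥ 9/7.
Equivalently β ≥ 9/(9+7) = 9/16.

9/16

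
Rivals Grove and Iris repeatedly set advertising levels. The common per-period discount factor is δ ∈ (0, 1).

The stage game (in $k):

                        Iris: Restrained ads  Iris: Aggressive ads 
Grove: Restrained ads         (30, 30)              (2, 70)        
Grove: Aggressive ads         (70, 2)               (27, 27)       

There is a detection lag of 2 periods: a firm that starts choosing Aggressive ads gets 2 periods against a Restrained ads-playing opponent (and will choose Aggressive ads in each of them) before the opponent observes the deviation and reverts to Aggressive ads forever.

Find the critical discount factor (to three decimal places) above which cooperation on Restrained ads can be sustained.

0.964

Deviating for the 2 undetected periods gains 70−30 = 40 per period over cooperation, then loses 30−27 = 3 per period forever once punishment starts.
Gain: 40(1 + δ + … + δ^1); loss: 3·δ^2/(1−δ).
No profitable deviation ⇔ 40(1−δ^2) ≤ 3·δ^2, i.e. δ^2 ≥ 40/(40+3) = 40/43.
Hence δ ≥ (40/43)^(1/2) ≈ 0.964.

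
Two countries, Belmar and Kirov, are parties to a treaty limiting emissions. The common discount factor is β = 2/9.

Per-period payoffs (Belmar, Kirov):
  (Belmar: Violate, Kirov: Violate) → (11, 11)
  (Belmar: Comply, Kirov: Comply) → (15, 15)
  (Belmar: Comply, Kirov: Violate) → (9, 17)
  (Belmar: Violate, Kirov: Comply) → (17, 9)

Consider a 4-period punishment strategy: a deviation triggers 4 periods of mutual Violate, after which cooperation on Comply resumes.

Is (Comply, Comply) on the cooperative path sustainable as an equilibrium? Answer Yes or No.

No

Comparing payoff streams over the 5 periods until play realigns: cooperate → 15(1+β+…+β^4); deviate → 17 + 11(β+…+β^4).
Cooperation is sustained iff (15−11)(β+…+β^4) ≥ 17−15.
β+…+β^4 = 2/9·(1−(2/9)^4)/(1−2/9) = 0.2850, and (17−15)/(15−11) = 0.5000.
0.2850 < 0.5000, so cooperation is not sustainable.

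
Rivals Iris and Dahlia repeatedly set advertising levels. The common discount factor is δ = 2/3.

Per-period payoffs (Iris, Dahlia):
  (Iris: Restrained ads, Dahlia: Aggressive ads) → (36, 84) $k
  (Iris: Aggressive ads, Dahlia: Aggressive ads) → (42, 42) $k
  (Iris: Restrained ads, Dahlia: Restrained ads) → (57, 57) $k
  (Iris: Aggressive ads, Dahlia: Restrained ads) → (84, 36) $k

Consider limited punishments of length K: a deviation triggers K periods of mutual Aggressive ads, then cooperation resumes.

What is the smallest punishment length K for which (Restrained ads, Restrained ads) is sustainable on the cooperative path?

6

IC: δ(1−δ^K)/(1−δ) ≥ (84−57)/(57−42) = 9/5.
With δ = 2/3: need 1 − δ^K ≥ 9/5·(1−2/3)/(2/3), i.e. δ^K ≤ 0.1000.
Since (2/3)^5 = 0.1317 and (2/3)^6 = 0.0878, the smallest such K is 6.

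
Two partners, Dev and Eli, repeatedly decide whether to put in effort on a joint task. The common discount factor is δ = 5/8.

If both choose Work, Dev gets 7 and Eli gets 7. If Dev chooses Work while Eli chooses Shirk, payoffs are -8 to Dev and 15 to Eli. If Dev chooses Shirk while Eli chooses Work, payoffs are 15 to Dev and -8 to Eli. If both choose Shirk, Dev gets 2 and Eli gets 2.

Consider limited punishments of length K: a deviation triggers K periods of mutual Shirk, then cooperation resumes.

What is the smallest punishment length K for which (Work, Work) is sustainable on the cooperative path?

7

IC: δ(1−δ^K)/(1−δ) ≥ (15−7)/(7−2) = 8/5.
With δ = 5/8: need 1 − δ^K ≥ 8/5·(1−5/8)/(5/8), i.e. δ^K ≤ 0.0400.
Since (5/8)^6 = 0.0596 and (5/8)^7 = 0.0373, the smallest such K is 7.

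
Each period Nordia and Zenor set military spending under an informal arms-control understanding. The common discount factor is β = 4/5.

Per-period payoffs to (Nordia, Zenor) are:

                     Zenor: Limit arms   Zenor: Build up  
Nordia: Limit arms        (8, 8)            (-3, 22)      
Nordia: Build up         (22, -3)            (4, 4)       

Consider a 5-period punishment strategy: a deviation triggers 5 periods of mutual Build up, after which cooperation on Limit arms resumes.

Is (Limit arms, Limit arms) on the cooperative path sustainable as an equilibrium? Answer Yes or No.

No

IC: β+…+β^5 ≥ (22−8)/(8−4) = 7/2.
At β = 4/5: partial sum = 2.6893 < 3.5000. Cooperation not sustainable.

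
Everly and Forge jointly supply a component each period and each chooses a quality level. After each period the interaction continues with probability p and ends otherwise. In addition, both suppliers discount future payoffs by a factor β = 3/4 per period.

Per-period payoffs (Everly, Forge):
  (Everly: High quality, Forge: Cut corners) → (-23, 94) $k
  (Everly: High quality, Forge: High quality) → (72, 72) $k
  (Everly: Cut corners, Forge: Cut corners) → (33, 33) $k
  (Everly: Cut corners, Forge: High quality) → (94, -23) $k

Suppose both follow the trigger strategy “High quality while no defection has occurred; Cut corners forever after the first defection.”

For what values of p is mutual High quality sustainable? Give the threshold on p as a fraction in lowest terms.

88/183

With continuation probability p and discount β, the effective per-period discount factor is βp.
Grim-trigger IC: βp ≥ (94−72)/(94−33) = 22/61.
So p ≥ (22/61)/(3/4) = 88/183.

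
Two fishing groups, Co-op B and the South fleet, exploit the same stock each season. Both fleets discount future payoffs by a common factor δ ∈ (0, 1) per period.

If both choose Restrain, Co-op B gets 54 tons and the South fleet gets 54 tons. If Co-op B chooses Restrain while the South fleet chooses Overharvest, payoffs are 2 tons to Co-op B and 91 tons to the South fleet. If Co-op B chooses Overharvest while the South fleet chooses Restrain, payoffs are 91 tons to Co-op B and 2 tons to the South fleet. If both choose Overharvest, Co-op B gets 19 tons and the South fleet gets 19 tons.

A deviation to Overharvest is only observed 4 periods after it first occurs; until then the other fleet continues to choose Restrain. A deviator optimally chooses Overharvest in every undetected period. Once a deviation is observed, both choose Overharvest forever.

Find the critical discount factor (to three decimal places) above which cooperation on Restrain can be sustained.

Deviating for the 4 undetected periods gains 91−54 = 37 per period over cooperation, then loses 54−19 = 35 per period forever once punishment starts.
Gain: 37(1 + δ + … + δ^3); loss: 35·δ^4/(1−δ).
No profitable deviation ⇔ 37(1−δ^4) ≤ 35·δ^4, i.e. δ^4 ≥ 37/(37+35) = 37/72.
Hence δ ≥ (37/72)^(1/4) ≈ 0.847.

0.847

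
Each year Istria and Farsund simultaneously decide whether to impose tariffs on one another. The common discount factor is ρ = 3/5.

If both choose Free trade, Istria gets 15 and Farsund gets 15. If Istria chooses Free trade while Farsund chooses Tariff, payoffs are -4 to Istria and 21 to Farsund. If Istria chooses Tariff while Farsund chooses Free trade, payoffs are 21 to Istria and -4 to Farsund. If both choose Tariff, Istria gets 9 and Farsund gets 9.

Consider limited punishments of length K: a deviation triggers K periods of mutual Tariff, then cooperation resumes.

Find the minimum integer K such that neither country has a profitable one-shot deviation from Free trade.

Need Σ_{k=1}^{K} ρ^k ≥ (21−15)/(15−9) = 1.0000 at ρ = 3/5.
At K = 2 the sum is 0.9600 < 1.0000; at K = 3 it is 1.1760 ≥ 1.0000.
So the minimum punishment length is K = 3.

3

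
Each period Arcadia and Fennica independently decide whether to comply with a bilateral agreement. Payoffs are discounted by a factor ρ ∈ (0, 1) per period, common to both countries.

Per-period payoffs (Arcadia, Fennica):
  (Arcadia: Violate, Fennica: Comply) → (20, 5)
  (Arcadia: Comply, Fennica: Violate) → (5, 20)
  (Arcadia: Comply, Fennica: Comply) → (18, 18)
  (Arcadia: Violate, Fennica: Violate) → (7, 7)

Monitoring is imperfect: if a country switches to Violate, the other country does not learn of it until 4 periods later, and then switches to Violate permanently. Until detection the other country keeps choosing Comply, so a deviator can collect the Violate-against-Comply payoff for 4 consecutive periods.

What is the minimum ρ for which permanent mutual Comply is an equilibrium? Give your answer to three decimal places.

The best deviation is to choose Violate for all 4 undetected periods, earning 20 each, then 7 forever once detected.
Deviation value: 20(1−ρ^4)/(1−ρ) + 7ρ^4/(1−ρ); cooperation value: 18/(1−ρ).
IC: 18 ≥ 20(1−ρ^4) + 7ρ^4 = 20 − 13ρ^4.
So ρ^4 ≥ 2/13, giving ρ ≥ (2/13)^(1/4) ≈ 0.626.

0.626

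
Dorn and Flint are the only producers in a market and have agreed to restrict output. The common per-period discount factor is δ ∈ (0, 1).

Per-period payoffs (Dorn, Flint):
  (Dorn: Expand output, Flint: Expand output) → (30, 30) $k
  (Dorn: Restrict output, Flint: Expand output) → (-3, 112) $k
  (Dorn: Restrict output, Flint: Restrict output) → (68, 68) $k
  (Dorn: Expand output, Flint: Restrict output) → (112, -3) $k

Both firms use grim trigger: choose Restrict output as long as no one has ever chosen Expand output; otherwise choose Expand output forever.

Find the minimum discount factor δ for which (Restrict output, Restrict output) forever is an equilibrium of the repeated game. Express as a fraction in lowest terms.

22/41

One-period gain from deviating is 112 − 68 = 44. The loss is 68 − 30 = 38 in every subsequent period, with present value 38·δ/(1−δ).
Deviation is unprofitable when 38·δ/(1−δ) ≥ 44, i.e. δ/(1−δ) ≥ 22/19.
Equivalently δ ≥ 44/(44+38) = 22/41.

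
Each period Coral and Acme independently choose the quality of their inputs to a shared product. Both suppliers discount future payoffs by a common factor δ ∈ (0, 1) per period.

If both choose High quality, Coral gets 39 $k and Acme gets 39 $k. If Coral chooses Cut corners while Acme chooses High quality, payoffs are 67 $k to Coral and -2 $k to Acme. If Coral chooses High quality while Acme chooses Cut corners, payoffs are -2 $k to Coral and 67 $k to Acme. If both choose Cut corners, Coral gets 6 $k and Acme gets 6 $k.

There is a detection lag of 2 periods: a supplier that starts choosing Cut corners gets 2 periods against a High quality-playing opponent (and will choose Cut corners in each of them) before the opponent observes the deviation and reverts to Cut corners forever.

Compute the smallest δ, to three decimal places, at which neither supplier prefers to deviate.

The best deviation is to choose Cut corners for all 2 undetected periods, earning 67 each, then 6 forever once detected.
Deviation value: 67(1−δ^2)/(1−δ) + 6δ^2/(1−δ); cooperation value: 39/(1−δ).
IC: 39 ≥ 67(1−δ^2) + 6δ^2 = 67 − 61δ^2.
So δ^2 ≥ 28/61, giving δ ≥ (28/61)^(1/2) ≈ 0.678.

0.678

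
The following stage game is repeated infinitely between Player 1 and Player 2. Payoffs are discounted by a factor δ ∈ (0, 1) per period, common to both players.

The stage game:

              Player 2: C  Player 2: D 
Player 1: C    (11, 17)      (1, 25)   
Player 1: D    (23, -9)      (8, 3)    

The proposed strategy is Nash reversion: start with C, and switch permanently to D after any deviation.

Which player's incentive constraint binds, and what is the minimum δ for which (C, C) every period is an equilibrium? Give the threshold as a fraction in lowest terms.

Player 1; δ ≥ 4/5

Player 1: cooperation gives 11 each period; deviation gives 23 once then 8 forever.
  11/(1−δ) ≥ 23 + 8δ/(1−δ) ⇒ δ ≥ 12/15 = 4/5.
Player 2: cooperation gives 17 each period; deviation gives 25 once then 3 forever.
  δ ≥ 8/22 = 4/11.
Both must hold, so the binding constraint is Player 1's: δ ≥ 4/5.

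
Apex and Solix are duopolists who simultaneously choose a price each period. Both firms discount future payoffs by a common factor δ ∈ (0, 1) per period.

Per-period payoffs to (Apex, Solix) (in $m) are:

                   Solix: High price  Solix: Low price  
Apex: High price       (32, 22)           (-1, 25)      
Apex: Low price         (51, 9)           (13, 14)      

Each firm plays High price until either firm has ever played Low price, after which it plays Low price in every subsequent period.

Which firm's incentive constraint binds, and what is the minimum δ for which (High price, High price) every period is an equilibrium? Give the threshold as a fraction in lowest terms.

Apex: cooperation gives 32 each period; deviation gives 51 once then 13 forever.
  32/(1−δ) ≥ 51 + 13δ/(1−δ) ⇒ δ ≥ 19/38 = 1/2.
Solix: cooperation gives 22 each period; deviation gives 25 once then 14 forever.
  δ ≥ 3/11.
Both must hold, so the binding constraint is Apex's: δ ≥ 1/2.

Apex; δ ≥ 1/2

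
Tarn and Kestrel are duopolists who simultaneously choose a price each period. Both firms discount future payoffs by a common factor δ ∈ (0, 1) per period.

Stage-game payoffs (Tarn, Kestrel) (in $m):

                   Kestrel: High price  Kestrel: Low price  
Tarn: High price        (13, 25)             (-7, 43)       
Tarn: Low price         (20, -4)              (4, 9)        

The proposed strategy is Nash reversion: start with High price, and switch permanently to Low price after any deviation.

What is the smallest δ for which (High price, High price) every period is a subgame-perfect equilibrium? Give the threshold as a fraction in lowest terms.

9/17

Tarn: cooperation gives 13 each period; deviation gives 20 once then 4 forever.
  13/(1−δ) ≥ 20 + 4δ/(1−δ) ⇒ δ ≥ 7/16.
Kestrel: cooperation gives 25 each period; deviation gives 43 once then 9 forever.
  δ ≥ 18/34 = 9/17.
Both must hold, so the binding constraint is Kestrel's: δ ≥ 9/17.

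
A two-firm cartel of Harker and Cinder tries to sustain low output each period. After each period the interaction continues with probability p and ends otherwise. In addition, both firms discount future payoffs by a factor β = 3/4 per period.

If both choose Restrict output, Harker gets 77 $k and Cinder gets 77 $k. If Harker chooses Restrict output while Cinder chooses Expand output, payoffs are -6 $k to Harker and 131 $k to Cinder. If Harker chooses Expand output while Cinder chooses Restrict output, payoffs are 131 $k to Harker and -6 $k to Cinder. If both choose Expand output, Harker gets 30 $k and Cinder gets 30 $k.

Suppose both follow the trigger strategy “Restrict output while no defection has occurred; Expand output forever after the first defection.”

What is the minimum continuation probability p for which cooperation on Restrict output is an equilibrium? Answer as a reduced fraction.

72/101

With continuation probability p and discount β, the effective per-period discount factor is βp.
Grim-trigger IC: βp ≥ (131−77)/(131−30) = 54/101.
So p ≥ (54/101)/(3/4) = 72/101.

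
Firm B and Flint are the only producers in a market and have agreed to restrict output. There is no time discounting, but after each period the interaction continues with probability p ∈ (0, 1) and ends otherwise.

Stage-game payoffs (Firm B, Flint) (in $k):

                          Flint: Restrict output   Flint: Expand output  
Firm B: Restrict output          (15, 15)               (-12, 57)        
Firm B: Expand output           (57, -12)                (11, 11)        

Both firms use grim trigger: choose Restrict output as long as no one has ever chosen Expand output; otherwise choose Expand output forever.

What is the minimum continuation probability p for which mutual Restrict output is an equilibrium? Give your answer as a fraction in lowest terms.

21/23

Expected cooperation value is 15 + p·15 + p²·15 + … = 15/(1−p); deviation gives 57 + p·11/(1−p).
15 ≥ 57(1−p) + 11p ⇒ 46p ≥ 42 ⇒ p ≥ 42/46 = 21/23.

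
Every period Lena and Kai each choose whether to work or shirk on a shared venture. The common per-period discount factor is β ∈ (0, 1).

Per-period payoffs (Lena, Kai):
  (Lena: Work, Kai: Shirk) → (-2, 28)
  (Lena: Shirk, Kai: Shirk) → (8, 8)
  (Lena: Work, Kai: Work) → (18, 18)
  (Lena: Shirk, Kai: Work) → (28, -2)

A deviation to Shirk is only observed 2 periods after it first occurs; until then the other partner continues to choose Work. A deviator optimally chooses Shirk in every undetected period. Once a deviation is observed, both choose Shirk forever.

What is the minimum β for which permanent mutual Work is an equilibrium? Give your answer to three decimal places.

Deviating for the 2 undetected periods gains 28−18 = 10 per period over cooperation, then loses 18−8 = 10 per period forever once punishment starts.
Gain: 10(1 + β + … + β^1); loss: 10·β^2/(1−β).
No profitable deviation ⇔ 10(1−β^2) ≤ 10·β^2, i.e. β^2 ≥ 10/(10+10) = 1/2.
Hence β ≥ (1/2)^(1/2) ≈ 0.707.

0.707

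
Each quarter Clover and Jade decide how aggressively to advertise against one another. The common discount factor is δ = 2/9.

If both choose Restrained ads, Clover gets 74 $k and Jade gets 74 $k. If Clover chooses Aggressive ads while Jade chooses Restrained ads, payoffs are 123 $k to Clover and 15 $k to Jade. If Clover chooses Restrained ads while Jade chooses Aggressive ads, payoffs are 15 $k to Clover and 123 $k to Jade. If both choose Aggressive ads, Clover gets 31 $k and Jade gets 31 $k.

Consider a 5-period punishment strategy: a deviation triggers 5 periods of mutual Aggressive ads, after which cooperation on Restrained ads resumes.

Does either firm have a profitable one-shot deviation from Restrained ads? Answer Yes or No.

Yes

Comparing payoff streams over the 6 periods until play realigns: cooperate → 74(1+δ+…+δ^5); deviate → 123 + 31(δ+…+δ^5).
Cooperation is sustained iff (74−31)(δ+…+δ^5) ≥ 123−74.
δ+…+δ^5 = 2/9·(1−(2/9)^5)/(1−2/9) = 0.2856, and (123−74)/(74−31) = 1.1395.
0.2856 < 1.1395, so cooperation is not sustainable.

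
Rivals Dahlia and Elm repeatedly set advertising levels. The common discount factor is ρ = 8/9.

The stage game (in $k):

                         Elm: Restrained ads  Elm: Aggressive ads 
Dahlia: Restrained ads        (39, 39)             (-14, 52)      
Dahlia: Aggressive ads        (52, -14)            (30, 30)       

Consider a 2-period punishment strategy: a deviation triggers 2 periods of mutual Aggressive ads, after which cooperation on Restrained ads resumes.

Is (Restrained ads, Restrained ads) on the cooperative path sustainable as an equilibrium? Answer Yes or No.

IC: ρ+…+ρ^2 ≥ (52−39)/(39−30) = 13/9.
At ρ = 8/9: partial sum = 1.6790 ≥ 1.4444. Cooperation sustainable.

Yes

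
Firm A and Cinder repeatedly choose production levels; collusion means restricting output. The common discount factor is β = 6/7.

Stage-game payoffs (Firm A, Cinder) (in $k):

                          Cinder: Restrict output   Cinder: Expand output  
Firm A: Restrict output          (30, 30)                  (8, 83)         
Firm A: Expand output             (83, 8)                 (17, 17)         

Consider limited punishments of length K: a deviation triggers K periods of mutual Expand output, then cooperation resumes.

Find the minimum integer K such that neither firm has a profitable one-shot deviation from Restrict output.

No profitable deviation requires (30−17)(β+…+β^K) ≥ 83−30, i.e. β+…+β^K ≥ 53/13 ≈ 4.0769.
With β = 6/7, the partial sums are K=1: 0.8571, K=2: 1.5918, …, K=6: 3.6206, K=7: 3.9605, K=8: 4.2519.
K = 8 is the first length at which the sum reaches 4.0769.

8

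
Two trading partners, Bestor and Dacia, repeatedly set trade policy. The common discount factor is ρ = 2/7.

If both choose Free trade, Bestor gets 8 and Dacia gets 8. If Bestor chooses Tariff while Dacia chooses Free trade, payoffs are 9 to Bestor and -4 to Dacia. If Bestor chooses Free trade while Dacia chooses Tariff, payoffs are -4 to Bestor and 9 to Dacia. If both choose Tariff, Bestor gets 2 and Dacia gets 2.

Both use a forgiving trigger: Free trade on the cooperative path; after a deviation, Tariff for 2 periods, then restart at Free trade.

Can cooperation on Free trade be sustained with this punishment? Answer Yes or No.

Yes

Comparing payoff streams over the 3 periods until play realigns: cooperate → 8(1+ρ+…+ρ^2); deviate → 9 + 2(ρ+…+ρ^2).
Cooperation is sustained iff (8−2)(ρ+…+ρ^2) ≥ 9−8.
ρ+…+ρ^2 = 2/7·(1−(2/7)^2)/(1−2/7) = 0.3673, and (9−8)/(8−2) = 0.1667.
0.3673 ≥ 0.1667, so cooperation is sustainable.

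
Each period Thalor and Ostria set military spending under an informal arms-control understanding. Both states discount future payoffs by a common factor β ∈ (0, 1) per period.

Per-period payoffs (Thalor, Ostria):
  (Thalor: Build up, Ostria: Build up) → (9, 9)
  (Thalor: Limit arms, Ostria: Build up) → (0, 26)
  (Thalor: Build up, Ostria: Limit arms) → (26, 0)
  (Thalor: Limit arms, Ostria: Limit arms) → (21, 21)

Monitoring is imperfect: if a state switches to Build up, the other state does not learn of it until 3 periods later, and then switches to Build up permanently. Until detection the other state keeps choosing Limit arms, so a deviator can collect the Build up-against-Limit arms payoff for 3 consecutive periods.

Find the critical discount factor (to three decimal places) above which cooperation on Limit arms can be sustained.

0.665

The best deviation is to choose Build up for all 3 undetected periods, earning 26 each, then 9 forever once detected.
Deviation value: 26(1−β^3)/(1−β) + 9β^3/(1−β); cooperation value: 21/(1−β).
IC: 21 ≥ 26(1−β^3) + 9β^3 = 26 − 17β^3.
So β^3 ≥ 5/17, giving β ≥ (5/17)^(1/3) ≈ 0.665.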